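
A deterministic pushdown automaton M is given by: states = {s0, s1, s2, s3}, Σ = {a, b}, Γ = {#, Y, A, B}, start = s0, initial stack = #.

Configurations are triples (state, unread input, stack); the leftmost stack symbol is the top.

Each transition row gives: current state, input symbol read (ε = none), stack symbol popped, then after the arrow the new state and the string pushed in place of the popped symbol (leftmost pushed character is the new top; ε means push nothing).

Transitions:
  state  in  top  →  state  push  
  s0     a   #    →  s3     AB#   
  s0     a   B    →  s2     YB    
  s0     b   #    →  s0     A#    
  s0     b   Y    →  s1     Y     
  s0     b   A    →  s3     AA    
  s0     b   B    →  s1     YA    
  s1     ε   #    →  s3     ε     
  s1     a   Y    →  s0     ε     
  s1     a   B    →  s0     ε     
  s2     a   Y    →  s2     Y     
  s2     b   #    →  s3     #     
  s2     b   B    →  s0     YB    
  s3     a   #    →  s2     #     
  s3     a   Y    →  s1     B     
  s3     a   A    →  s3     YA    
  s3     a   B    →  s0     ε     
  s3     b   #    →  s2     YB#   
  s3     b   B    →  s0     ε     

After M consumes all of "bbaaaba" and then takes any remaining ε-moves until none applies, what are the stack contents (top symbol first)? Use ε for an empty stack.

YAAA#

(s0, bbaaaba, #)
  read b, top #: go to s0, push A# → (s0, baaaba, A#)
  read b, top A: go to s3, push AA → (s3, aaaba, AA#)
  read a, top A: go to s3, push YA → (s3, aaba, YAA#)
  read a, top Y: go to s1, push B → (s1, aba, BAA#)
  read a, top B: go to s0, push ε → (s0, ba, AA#)
  read b, top A: go to s3, push AA → (s3, a, AAA#)
  read a, top A: go to s3, push YA → (s3, ε, YAAA#)
All input consumed in state s3 with stack YAAA#.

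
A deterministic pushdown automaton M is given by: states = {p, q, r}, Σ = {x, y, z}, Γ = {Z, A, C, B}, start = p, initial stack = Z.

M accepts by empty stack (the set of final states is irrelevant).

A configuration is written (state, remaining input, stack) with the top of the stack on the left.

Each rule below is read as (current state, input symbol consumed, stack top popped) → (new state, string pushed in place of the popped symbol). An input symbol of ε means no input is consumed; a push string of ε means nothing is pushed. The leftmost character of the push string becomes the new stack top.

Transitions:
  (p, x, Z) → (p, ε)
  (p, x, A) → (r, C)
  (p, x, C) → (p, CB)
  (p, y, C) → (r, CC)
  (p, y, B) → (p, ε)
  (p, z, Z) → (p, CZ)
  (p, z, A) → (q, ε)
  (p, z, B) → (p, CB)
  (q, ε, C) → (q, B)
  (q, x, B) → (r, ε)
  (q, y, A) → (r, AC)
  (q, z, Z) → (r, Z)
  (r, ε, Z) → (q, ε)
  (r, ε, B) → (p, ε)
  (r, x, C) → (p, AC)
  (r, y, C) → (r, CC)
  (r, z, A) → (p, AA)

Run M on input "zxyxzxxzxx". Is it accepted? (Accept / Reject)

(p, zxyxzxxzxx, Z)
  read z, top Z: go to p, push CZ → (p, xyxzxxzxx, CZ)
  read x, top C: go to p, push CB → (p, yxzxxzxx, CBZ)
  read y, top C: go to r, push CC → (r, xzxxzxx, CCBZ)
  read x, top C: go to p, push AC → (p, zxxzxx, ACCBZ)
  read z, top A: go to q, push ε → (q, xxzxx, CCBZ)
  ε-move, top C: go to q, push B → (q, xxzxx, BCBZ)
  read x, top B: go to r, push ε → (r, xzxx, CBZ)
  read x, top C: go to p, push AC → (p, zxx, ACBZ)
  read z, top A: go to q, push ε → (q, xx, CBZ)
  ε-move, top C: go to q, push B → (q, xx, BBZ)
  read x, top B: go to r, push ε → (r, x, BZ)
  ε-move, top B: go to p, push ε → (p, x, Z)
  read x, top Z: go to p, push ε → (p, ε, ε)
All input consumed and the stack is empty.

Accept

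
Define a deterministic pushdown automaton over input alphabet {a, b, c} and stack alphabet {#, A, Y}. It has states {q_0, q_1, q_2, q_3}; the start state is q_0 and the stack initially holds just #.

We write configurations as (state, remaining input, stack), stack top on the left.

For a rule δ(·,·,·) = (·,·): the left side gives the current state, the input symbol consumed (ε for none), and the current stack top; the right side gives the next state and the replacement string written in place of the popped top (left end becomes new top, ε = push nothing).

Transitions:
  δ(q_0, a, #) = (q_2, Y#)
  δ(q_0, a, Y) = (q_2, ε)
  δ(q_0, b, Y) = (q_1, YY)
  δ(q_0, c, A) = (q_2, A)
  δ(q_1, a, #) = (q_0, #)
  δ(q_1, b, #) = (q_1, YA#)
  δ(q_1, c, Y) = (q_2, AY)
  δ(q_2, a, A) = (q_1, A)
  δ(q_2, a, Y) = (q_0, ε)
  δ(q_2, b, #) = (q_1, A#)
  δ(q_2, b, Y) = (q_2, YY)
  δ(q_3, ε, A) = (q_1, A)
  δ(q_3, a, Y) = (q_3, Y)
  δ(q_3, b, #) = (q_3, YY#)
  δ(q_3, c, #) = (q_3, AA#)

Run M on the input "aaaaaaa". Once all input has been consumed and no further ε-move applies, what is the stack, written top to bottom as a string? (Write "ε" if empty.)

Y#

(q_0, aaaaaaa, #) ⊢ (q_2, aaaaaa, Y#) ⊢ (q_0, aaaaa, #) ⊢ (q_2, aaaa, Y#) ⊢ (q_0, aaa, #) ⊢ (q_2, aa, Y#) ⊢ (q_0, a, #) ⊢ (q_2, ε, Y#)
All input consumed in state q_2 with stack Y#.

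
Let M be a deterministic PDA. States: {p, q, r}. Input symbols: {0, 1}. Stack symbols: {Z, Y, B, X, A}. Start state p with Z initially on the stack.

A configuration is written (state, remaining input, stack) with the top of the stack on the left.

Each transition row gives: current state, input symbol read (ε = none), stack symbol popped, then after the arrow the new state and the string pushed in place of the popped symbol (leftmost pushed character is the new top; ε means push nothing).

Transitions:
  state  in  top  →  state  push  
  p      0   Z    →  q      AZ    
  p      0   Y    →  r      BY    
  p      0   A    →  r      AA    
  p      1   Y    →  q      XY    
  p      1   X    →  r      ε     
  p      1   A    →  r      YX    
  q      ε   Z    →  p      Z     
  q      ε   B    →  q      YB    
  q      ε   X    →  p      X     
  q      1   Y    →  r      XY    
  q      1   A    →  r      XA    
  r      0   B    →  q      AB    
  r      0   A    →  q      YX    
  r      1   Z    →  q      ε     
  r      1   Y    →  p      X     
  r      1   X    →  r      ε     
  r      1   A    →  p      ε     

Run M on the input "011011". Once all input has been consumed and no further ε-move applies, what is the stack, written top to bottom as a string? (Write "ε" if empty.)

YXZ

(p, 011011, Z)
  read 0, top Z: go to q, push AZ → (q, 11011, AZ)
  read 1, top A: go to r, push XA → (r, 1011, XAZ)
  read 1, top X: go to r, push ε → (r, 011, AZ)
  read 0, top A: go to q, push YX → (q, 11, YXZ)
  read 1, top Y: go to r, push XY → (r, 1, XYXZ)
  read 1, top X: go to r, push ε → (r, ε, YXZ)
All input consumed in state r with stack YXZ.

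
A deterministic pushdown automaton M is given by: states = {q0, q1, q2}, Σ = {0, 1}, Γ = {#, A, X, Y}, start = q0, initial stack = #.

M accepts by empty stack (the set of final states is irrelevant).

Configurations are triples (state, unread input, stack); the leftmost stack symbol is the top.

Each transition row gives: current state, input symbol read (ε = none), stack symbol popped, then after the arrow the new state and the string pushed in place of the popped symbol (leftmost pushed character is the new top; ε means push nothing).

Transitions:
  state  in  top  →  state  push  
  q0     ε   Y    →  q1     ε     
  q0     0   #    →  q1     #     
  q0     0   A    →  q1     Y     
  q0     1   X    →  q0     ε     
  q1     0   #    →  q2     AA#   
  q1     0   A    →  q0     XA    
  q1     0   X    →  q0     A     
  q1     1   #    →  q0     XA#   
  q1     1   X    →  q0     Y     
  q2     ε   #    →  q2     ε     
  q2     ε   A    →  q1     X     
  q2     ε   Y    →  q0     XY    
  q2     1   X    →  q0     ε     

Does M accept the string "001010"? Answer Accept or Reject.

(q0, 001010, #)
  read 0, top #: go to q1, push # → (q1, 01010, #)
  read 0, top #: go to q2, push AA# → (q2, 1010, AA#)
  ε-move, top A: go to q1, push X → (q1, 1010, XA#)
  read 1, top X: go to q0, push Y → (q0, 010, YA#)
  ε-move, top Y: go to q1, push ε → (q1, 010, A#)
  read 0, top A: go to q0, push XA → (q0, 10, XA#)
  read 1, top X: go to q0, push ε → (q0, 0, A#)
  read 0, top A: go to q1, push Y → (q1, ε, Y#)
All input consumed; stack is Y#, not empty, and no further ε-move applies.

Reject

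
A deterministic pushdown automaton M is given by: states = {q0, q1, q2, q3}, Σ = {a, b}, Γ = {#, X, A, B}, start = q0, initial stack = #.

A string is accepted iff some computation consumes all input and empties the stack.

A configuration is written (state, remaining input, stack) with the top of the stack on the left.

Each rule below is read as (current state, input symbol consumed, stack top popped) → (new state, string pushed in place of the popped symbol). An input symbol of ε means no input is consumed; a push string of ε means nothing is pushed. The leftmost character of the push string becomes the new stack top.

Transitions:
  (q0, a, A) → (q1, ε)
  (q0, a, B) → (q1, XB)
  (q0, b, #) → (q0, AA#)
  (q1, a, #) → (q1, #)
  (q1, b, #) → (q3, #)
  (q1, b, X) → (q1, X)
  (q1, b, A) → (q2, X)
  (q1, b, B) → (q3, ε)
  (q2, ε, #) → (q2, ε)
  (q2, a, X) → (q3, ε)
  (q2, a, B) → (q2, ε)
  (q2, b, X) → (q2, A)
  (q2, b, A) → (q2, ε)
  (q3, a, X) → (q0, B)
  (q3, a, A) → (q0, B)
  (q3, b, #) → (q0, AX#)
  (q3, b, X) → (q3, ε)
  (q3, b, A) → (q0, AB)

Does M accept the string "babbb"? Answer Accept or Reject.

Accept

(q0, babbb, #)
  read b, top #: go to q0, push AA# → (q0, abbb, AA#)
  read a, top A: go to q1, push ε → (q1, bbb, A#)
  read b, top A: go to q2, push X → (q2, bb, X#)
  read b, top X: go to q2, push A → (q2, b, A#)
  read b, top A: go to q2, push ε → (q2, ε, #)
  ε-move, top #: go to q2, push ε → (q2, ε, ε)
All input consumed and the stack is empty.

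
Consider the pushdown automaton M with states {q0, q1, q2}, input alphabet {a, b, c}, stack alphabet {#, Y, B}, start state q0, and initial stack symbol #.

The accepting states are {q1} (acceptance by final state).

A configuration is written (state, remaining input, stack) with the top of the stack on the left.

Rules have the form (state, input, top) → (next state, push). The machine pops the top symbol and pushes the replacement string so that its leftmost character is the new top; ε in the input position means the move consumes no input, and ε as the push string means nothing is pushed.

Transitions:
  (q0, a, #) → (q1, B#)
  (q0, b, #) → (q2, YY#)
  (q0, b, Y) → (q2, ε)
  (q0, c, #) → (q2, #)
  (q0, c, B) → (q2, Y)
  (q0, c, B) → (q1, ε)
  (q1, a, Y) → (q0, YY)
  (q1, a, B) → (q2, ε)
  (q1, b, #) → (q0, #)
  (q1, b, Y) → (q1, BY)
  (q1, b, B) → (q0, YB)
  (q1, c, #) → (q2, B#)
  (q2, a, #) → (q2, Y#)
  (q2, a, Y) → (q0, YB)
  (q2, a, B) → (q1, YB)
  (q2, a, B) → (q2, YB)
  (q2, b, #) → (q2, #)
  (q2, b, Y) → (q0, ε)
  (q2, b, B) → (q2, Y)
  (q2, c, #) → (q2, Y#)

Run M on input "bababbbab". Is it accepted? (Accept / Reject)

One accepting computation: (q0, bababbbab, #) ⊢ (q2, ababbbab, YY#) ⊢ (q0, babbbab, YBY#) ⊢ (q2, abbbab, BY#) ⊢ (q1, bbbab, YBY#) ⊢ (q1, bbab, BYBY#) ⊢ (q0, bab, YBYBY#) ⊢ (q2, ab, BYBY#) ⊢ (q1, b, YBYBY#) ⊢ (q1, ε, BYBYBY#)
All input consumed and state q1 ∈ F.

Accept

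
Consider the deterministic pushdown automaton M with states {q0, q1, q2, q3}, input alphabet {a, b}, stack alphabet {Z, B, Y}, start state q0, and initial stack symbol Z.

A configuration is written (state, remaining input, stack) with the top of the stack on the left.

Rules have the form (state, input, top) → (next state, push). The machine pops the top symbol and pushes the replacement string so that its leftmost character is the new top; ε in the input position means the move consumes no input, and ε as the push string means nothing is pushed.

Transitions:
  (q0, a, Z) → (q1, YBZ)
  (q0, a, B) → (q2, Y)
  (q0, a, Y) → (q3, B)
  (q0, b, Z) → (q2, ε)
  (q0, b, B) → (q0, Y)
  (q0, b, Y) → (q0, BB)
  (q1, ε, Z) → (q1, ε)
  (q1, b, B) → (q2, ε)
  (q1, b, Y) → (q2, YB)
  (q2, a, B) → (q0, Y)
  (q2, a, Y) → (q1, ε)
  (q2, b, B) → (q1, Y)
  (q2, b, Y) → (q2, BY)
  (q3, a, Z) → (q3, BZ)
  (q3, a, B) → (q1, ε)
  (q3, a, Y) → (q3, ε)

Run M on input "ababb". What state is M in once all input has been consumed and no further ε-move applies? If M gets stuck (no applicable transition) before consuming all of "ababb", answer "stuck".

q1

(q0, ababb, Z)
  read a, top Z: go to q1, push YBZ → (q1, babb, YBZ)
  read b, top Y: go to q2, push YB → (q2, abb, YBBZ)
  read a, top Y: go to q1, push ε → (q1, bb, BBZ)
  read b, top B: go to q2, push ε → (q2, b, BZ)
  read b, top B: go to q1, push Y → (q1, ε, YZ)
All input consumed; M is in state q1.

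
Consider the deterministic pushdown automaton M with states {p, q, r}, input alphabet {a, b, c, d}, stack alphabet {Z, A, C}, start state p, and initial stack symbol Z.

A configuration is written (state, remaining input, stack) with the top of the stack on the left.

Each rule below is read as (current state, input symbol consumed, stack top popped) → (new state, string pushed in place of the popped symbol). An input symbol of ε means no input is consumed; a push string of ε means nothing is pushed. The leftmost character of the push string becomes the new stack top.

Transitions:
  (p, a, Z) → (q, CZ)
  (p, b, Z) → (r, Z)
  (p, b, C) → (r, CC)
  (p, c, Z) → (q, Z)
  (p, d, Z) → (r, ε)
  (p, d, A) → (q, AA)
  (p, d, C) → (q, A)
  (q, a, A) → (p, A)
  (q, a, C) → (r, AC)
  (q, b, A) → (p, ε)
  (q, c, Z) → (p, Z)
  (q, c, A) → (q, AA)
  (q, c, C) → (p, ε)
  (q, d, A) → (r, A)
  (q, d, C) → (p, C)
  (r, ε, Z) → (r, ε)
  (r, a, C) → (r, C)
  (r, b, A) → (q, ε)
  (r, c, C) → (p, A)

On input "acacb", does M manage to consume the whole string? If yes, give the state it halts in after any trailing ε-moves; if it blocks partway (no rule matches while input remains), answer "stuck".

(p, acacb, Z) ⊢ (q, cacb, CZ) ⊢ (p, acb, Z) ⊢ (q, cb, CZ) ⊢ (p, b, Z) ⊢ (r, ε, Z) ⊢ (r, ε, ε)
All input consumed; M is in state r.

r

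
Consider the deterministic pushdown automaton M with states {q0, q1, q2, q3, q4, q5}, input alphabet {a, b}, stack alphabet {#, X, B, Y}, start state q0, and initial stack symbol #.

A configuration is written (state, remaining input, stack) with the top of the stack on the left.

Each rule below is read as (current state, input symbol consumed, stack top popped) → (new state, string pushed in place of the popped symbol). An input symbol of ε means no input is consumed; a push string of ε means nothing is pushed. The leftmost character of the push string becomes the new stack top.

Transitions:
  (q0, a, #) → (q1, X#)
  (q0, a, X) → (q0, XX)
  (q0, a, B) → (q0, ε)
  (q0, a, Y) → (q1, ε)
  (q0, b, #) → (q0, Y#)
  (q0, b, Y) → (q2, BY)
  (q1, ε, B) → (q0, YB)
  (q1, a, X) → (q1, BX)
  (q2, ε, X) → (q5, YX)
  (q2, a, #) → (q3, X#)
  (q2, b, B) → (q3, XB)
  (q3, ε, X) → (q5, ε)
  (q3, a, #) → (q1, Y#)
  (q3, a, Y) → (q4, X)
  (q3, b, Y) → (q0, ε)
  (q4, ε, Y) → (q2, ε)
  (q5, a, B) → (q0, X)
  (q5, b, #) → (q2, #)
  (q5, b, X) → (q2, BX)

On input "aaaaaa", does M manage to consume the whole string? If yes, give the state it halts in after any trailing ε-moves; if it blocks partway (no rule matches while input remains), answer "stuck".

(q0, aaaaaa, #)
  read a, top #: go to q1, push X# → (q1, aaaaa, X#)
  read a, top X: go to q1, push BX → (q1, aaaa, BX#)
  ε-move, top B: go to q0, push YB → (q0, aaaa, YBX#)
  read a, top Y: go to q1, push ε → (q1, aaa, BX#)
  ε-move, top B: go to q0, push YB → (q0, aaa, YBX#)
  read a, top Y: go to q1, push ε → (q1, aa, BX#)
  ε-move, top B: go to q0, push YB → (q0, aa, YBX#)
  read a, top Y: go to q1, push ε → (q1, a, BX#)
  ε-move, top B: go to q0, push YB → (q0, a, YBX#)
  read a, top Y: go to q1, push ε → (q1, ε, BX#)
  ε-move, top B: go to q0, push YB → (q0, ε, YBX#)
All input consumed; M is in state q0.

q0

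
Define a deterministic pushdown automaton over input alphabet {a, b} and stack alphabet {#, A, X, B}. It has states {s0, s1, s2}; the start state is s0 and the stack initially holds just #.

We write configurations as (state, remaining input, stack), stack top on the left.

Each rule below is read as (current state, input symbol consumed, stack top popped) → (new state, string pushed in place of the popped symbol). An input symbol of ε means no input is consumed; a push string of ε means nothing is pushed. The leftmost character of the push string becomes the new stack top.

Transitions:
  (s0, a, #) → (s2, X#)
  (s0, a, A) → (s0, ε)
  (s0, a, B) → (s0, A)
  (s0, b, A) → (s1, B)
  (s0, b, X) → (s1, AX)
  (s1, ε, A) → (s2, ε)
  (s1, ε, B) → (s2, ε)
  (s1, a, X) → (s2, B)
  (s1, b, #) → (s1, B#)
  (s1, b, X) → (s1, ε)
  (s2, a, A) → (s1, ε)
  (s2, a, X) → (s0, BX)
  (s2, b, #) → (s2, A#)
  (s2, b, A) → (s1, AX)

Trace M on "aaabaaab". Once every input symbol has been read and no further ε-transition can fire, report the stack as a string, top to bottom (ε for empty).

(s0, aaabaaab, #) ⊢ (s2, aabaaab, X#) ⊢ (s0, abaaab, BX#) ⊢ (s0, baaab, AX#) ⊢ (s1, aaab, BX#) ⊢ (s2, aaab, X#) ⊢ (s0, aab, BX#) ⊢ (s0, ab, AX#) ⊢ (s0, b, X#) ⊢ (s1, ε, AX#) ⊢ (s2, ε, X#)
All input consumed in state s2 with stack X#.

X#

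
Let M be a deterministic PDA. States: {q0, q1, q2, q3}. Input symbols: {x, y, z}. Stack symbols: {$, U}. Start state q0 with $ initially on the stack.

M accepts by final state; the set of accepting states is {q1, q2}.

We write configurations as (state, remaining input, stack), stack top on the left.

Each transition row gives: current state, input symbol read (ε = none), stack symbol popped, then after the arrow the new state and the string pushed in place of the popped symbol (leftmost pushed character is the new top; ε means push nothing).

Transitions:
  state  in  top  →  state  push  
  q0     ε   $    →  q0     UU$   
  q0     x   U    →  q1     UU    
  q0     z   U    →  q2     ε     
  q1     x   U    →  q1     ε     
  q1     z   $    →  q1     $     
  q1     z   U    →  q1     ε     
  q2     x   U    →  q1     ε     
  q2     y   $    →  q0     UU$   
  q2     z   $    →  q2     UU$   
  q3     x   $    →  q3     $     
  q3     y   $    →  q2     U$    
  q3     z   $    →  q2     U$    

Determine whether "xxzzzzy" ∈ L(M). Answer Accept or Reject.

Reject

(q0, xxzzzzy, $)
  ε-move, top $: go to q0, push UU$ → (q0, xxzzzzy, UU$)
  read x, top U: go to q1, push UU → (q1, xzzzzy, UUU$)
  read x, top U: go to q1, push ε → (q1, zzzzy, UU$)
  read z, top U: go to q1, push ε → (q1, zzzy, U$)
  read z, top U: go to q1, push ε → (q1, zzy, $)
  read z, top $: go to q1, push $ → (q1, zy, $)
  read z, top $: go to q1, push $ → (q1, y, $)
No transition applies at (q1, y, $); input not fully consumed.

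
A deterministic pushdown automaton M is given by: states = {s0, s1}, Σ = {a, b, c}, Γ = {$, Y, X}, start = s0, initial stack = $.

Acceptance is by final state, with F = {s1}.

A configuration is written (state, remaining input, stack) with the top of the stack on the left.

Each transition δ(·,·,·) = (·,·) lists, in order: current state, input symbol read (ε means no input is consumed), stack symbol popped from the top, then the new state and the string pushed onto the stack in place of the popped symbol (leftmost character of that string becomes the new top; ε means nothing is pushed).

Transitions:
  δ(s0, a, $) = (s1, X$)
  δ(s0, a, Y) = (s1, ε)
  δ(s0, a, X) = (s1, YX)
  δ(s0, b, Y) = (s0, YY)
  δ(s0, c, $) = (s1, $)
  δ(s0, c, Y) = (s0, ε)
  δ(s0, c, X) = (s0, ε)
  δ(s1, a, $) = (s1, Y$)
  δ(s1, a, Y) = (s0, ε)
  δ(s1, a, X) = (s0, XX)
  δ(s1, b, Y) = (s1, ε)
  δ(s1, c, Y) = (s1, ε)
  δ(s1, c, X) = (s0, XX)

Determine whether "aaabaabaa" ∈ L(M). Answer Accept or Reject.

(s0, aaabaabaa, $)
  read a, top $: go to s1, push X$ → (s1, aabaabaa, X$)
  read a, top X: go to s0, push XX → (s0, abaabaa, XX$)
  read a, top X: go to s1, push YX → (s1, baabaa, YXX$)
  read b, top Y: go to s1, push ε → (s1, aabaa, XX$)
  read a, top X: go to s0, push XX → (s0, abaa, XXX$)
  read a, top X: go to s1, push YX → (s1, baa, YXXX$)
  read b, top Y: go to s1, push ε → (s1, aa, XXX$)
  read a, top X: go to s0, push XX → (s0, a, XXXX$)
  read a, top X: go to s1, push YX → (s1, ε, YXXXX$)
All input consumed; state s1 ∈ F.

Accept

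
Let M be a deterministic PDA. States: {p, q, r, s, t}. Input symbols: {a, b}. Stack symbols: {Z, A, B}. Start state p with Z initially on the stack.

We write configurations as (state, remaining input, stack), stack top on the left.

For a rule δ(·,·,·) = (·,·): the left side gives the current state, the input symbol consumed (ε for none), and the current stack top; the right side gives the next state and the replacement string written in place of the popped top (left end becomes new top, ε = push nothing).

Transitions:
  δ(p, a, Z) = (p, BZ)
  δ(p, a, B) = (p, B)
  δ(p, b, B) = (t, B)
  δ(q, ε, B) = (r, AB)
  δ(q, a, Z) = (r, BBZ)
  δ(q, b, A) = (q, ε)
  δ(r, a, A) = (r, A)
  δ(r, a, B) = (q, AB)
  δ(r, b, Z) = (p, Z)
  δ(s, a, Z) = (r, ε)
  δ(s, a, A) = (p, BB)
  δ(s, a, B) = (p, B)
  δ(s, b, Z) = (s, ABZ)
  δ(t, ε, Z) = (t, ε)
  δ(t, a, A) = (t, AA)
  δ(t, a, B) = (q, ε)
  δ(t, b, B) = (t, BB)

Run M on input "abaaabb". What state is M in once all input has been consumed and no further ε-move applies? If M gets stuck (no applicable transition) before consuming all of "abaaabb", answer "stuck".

(p, abaaabb, Z) ⊢ (p, baaabb, BZ) ⊢ (t, aaabb, BZ) ⊢ (q, aabb, Z) ⊢ (r, abb, BBZ) ⊢ (q, bb, ABBZ) ⊢ (q, b, BBZ) ⊢ (r, b, ABBZ)
No transition for (r, b, top A); M blocks with input b remaining.

stuck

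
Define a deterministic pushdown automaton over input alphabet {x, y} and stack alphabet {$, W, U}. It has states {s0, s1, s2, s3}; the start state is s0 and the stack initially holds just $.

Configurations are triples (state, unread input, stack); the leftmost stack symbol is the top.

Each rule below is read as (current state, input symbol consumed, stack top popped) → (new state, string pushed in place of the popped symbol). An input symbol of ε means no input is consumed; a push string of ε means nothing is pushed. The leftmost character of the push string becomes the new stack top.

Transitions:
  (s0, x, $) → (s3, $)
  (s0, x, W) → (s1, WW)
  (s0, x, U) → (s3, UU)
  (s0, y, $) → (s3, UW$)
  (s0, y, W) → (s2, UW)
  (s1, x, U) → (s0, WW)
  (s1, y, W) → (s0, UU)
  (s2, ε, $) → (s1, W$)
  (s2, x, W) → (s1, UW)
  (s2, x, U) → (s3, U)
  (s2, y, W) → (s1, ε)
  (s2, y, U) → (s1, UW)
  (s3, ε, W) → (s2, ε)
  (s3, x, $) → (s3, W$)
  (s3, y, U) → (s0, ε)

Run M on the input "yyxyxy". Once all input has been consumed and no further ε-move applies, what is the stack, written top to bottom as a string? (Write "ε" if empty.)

(s0, yyxyxy, $)
  read y, top $: go to s3, push UW$ → (s3, yxyxy, UW$)
  read y, top U: go to s0, push ε → (s0, xyxy, W$)
  read x, top W: go to s1, push WW → (s1, yxy, WW$)
  read y, top W: go to s0, push UU → (s0, xy, UUW$)
  read x, top U: go to s3, push UU → (s3, y, UUUW$)
  read y, top U: go to s0, push ε → (s0, ε, UUW$)
All input consumed in state s0 with stack UUW$.

UUW$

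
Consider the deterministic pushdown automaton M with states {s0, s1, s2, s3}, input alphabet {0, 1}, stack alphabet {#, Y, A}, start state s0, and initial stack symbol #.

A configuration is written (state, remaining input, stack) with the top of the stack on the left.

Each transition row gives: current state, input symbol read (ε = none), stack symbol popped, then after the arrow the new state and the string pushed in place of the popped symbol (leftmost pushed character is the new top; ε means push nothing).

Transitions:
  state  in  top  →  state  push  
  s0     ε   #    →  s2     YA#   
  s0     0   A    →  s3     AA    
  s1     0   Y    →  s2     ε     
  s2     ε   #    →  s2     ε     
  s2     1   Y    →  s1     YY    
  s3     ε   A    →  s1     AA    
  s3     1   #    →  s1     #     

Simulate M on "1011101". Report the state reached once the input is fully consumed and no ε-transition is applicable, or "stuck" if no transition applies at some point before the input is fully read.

(s0, 1011101, #)
  ε-move, top #: go to s2, push YA# → (s2, 1011101, YA#)
  read 1, top Y: go to s1, push YY → (s1, 011101, YYA#)
  read 0, top Y: go to s2, push ε → (s2, 11101, YA#)
  read 1, top Y: go to s1, push YY → (s1, 1101, YYA#)
No transition for (s1, 1, top Y); M blocks with input 1101 remaining.

stuck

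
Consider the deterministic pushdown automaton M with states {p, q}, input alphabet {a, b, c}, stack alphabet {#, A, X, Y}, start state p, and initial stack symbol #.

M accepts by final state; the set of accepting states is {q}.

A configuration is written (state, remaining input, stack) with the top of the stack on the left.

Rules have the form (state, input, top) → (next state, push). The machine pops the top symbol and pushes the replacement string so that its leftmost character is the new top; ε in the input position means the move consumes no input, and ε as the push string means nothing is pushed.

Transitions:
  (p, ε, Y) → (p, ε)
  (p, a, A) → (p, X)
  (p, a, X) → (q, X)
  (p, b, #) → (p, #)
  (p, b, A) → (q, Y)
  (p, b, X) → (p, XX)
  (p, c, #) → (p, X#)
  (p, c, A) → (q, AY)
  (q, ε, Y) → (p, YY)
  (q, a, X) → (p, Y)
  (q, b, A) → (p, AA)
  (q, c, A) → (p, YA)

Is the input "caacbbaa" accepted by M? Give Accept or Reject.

Reject

(p, caacbbaa, #)
  read c, top #: go to p, push X# → (p, aacbbaa, X#)
  read a, top X: go to q, push X → (q, acbbaa, X#)
  read a, top X: go to p, push Y → (p, cbbaa, Y#)
  ε-move, top Y: go to p, push ε → (p, cbbaa, #)
  read c, top #: go to p, push X# → (p, bbaa, X#)
  read b, top X: go to p, push XX → (p, baa, XX#)
  read b, top X: go to p, push XX → (p, aa, XXX#)
  read a, top X: go to q, push X → (q, a, XXX#)
  read a, top X: go to p, push Y → (p, ε, YXX#)
  ε-move, top Y: go to p, push ε → (p, ε, XX#)
All input consumed; state p ∉ F and no further ε-move applies.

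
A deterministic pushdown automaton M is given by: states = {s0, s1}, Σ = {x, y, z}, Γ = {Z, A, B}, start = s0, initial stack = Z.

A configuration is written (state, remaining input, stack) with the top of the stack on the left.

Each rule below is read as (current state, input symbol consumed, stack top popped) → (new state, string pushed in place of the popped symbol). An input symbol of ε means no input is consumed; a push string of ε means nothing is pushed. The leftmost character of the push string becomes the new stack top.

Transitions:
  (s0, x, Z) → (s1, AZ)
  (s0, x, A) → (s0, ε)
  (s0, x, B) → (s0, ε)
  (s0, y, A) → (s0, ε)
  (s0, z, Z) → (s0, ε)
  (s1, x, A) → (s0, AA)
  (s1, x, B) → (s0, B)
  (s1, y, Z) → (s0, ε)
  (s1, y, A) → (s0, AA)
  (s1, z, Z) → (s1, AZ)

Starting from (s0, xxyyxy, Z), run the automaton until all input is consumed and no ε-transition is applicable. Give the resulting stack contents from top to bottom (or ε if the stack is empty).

(s0, xxyyxy, Z) ⊢ (s1, xyyxy, AZ) ⊢ (s0, yyxy, AAZ) ⊢ (s0, yxy, AZ) ⊢ (s0, xy, Z) ⊢ (s1, y, AZ) ⊢ (s0, ε, AAZ)
All input consumed in state s0 with stack AAZ.

AAZ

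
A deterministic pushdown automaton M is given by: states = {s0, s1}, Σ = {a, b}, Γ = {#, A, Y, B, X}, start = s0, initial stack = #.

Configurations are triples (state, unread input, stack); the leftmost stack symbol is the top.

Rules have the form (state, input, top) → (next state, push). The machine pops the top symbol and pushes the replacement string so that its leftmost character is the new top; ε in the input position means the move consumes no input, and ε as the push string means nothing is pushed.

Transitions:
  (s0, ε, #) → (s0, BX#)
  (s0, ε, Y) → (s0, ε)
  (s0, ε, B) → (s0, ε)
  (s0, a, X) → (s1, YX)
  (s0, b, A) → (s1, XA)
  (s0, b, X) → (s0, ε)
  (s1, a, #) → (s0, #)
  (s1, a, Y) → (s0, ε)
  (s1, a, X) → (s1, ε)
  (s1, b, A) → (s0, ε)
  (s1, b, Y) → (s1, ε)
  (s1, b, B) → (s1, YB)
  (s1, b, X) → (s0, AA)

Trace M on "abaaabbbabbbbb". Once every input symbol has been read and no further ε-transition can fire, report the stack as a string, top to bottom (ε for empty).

AAAAA#

(s0, abaaabbbabbbbb, #) ⊢ (s0, abaaabbbabbbbb, BX#) ⊢ (s0, abaaabbbabbbbb, X#) ⊢ (s1, baaabbbabbbbb, YX#) ⊢ (s1, aaabbbabbbbb, X#) ⊢ (s1, aabbbabbbbb, #) ⊢ (s0, abbbabbbbb, #) ⊢ (s0, abbbabbbbb, BX#) ⊢ (s0, abbbabbbbb, X#) ⊢ (s1, bbbabbbbb, YX#) ⊢ (s1, bbabbbbb, X#) ⊢ (s0, babbbbb, AA#) ⊢ (s1, abbbbb, XAA#) ⊢ (s1, bbbbb, AA#) ⊢ (s0, bbbb, A#) ⊢ (s1, bbb, XA#) ⊢ (s0, bb, AAA#) ⊢ (s1, b, XAAA#) ⊢ (s0, ε, AAAAA#)
All input consumed in state s0 with stack AAAAA#.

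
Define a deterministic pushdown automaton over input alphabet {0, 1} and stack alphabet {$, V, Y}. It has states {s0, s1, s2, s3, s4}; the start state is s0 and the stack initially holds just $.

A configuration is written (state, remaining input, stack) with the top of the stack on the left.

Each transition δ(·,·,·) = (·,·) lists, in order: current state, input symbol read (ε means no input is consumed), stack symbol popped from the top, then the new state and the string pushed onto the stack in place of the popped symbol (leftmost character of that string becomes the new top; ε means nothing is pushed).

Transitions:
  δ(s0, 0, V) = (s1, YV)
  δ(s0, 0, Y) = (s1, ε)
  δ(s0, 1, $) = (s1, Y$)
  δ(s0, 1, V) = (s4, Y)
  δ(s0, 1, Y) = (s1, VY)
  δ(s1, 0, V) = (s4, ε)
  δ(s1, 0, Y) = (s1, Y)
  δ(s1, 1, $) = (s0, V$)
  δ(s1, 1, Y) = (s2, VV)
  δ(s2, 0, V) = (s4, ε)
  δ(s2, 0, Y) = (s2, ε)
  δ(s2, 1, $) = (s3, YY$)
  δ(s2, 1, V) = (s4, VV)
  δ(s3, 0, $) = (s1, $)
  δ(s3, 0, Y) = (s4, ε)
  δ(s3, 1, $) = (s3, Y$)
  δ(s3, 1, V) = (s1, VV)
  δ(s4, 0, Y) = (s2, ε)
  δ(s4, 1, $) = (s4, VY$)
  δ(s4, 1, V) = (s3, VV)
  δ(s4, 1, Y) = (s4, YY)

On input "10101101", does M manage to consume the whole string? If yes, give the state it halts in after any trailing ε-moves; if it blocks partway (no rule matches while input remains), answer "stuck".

(s0, 10101101, $)
  read 1, top $: go to s1, push Y$ → (s1, 0101101, Y$)
  read 0, top Y: go to s1, push Y → (s1, 101101, Y$)
  read 1, top Y: go to s2, push VV → (s2, 01101, VV$)
  read 0, top V: go to s4, push ε → (s4, 1101, V$)
  read 1, top V: go to s3, push VV → (s3, 101, VV$)
  read 1, top V: go to s1, push VV → (s1, 01, VVV$)
  read 0, top V: go to s4, push ε → (s4, 1, VV$)
  read 1, top V: go to s3, push VV → (s3, ε, VVV$)
All input consumed; M is in state s3.

s3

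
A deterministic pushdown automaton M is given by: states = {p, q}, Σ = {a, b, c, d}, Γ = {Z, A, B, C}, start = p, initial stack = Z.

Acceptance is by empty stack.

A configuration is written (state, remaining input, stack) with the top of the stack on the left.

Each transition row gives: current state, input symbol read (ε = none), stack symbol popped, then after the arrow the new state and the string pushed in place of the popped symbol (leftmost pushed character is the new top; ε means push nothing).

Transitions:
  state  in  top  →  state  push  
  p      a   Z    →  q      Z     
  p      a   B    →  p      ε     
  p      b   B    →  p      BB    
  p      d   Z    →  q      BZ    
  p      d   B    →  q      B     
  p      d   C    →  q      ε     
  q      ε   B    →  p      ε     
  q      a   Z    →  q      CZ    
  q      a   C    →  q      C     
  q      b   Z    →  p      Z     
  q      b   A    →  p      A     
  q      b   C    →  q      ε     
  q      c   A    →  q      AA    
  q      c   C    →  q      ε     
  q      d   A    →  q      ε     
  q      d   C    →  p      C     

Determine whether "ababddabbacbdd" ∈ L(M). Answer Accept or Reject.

Reject

(p, ababddabbacbdd, Z)
  read a, top Z: go to q, push Z → (q, babddabbacbdd, Z)
  read b, top Z: go to p, push Z → (p, abddabbacbdd, Z)
  read a, top Z: go to q, push Z → (q, bddabbacbdd, Z)
  read b, top Z: go to p, push Z → (p, ddabbacbdd, Z)
  read d, top Z: go to q, push BZ → (q, dabbacbdd, BZ)
  ε-move, top B: go to p, push ε → (p, dabbacbdd, Z)
  read d, top Z: go to q, push BZ → (q, abbacbdd, BZ)
  ε-move, top B: go to p, push ε → (p, abbacbdd, Z)
  read a, top Z: go to q, push Z → (q, bbacbdd, Z)
  read b, top Z: go to p, push Z → (p, bacbdd, Z)
No transition applies at (p, bacbdd, Z); input not fully consumed.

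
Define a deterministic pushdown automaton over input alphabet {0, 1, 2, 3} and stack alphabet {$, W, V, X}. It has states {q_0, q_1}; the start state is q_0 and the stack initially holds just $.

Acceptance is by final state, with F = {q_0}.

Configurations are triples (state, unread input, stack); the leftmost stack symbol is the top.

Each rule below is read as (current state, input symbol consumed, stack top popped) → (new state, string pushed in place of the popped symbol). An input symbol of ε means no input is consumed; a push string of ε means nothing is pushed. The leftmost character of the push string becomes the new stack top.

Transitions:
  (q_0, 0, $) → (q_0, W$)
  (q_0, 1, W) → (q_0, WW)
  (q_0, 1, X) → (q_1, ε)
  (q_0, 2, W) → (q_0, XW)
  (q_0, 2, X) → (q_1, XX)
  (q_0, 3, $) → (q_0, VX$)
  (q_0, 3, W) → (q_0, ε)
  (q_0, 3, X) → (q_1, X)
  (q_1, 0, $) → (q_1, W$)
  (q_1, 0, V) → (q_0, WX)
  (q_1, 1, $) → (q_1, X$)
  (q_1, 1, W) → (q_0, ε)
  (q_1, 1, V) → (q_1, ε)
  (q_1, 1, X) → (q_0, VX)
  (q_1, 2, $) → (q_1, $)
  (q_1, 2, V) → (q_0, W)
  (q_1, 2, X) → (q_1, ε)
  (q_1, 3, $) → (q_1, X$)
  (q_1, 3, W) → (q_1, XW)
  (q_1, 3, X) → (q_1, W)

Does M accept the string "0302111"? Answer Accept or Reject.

(q_0, 0302111, $)
  read 0, top $: go to q_0, push W$ → (q_0, 302111, W$)
  read 3, top W: go to q_0, push ε → (q_0, 02111, $)
  read 0, top $: go to q_0, push W$ → (q_0, 2111, W$)
  read 2, top W: go to q_0, push XW → (q_0, 111, XW$)
  read 1, top X: go to q_1, push ε → (q_1, 11, W$)
  read 1, top W: go to q_0, push ε → (q_0, 1, $)
No transition applies at (q_0, 1, $); input not fully consumed.

Reject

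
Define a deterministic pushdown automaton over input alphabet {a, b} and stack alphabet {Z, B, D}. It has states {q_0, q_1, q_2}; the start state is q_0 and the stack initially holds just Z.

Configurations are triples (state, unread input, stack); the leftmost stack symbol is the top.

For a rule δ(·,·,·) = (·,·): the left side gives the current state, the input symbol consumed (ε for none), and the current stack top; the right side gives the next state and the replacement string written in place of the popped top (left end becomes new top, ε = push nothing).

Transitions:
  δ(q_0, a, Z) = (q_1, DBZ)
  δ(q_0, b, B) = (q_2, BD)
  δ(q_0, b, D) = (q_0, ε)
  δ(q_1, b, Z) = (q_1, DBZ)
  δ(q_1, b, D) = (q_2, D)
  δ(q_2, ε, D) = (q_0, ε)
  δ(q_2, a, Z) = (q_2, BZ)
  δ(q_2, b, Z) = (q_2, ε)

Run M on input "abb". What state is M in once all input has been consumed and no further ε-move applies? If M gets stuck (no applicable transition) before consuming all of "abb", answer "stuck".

q_2

(q_0, abb, Z) ⊢ (q_1, bb, DBZ) ⊢ (q_2, b, DBZ) ⊢ (q_0, b, BZ) ⊢ (q_2, ε, BDZ)
All input consumed; M is in state q_2.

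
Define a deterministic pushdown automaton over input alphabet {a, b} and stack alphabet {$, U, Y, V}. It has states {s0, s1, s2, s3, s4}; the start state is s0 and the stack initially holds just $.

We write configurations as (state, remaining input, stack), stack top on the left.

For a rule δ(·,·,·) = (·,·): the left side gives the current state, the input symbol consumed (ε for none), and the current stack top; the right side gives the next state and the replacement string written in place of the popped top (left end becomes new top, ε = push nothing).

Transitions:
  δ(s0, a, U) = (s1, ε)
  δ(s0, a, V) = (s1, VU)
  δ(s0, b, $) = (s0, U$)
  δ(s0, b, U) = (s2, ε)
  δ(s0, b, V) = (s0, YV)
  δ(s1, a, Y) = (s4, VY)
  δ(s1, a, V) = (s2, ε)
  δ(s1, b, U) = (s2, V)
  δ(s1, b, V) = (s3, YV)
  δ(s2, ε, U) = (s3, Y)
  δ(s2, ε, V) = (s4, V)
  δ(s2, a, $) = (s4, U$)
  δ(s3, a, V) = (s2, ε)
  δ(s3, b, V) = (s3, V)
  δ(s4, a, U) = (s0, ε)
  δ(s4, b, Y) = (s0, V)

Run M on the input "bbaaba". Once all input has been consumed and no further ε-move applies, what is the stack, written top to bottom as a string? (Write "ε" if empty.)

(s0, bbaaba, $)
  read b, top $: go to s0, push U$ → (s0, baaba, U$)
  read b, top U: go to s2, push ε → (s2, aaba, $)
  read a, top $: go to s4, push U$ → (s4, aba, U$)
  read a, top U: go to s0, push ε → (s0, ba, $)
  read b, top $: go to s0, push U$ → (s0, a, U$)
  read a, top U: go to s1, push ε → (s1, ε, $)
All input consumed in state s1 with stack $.

$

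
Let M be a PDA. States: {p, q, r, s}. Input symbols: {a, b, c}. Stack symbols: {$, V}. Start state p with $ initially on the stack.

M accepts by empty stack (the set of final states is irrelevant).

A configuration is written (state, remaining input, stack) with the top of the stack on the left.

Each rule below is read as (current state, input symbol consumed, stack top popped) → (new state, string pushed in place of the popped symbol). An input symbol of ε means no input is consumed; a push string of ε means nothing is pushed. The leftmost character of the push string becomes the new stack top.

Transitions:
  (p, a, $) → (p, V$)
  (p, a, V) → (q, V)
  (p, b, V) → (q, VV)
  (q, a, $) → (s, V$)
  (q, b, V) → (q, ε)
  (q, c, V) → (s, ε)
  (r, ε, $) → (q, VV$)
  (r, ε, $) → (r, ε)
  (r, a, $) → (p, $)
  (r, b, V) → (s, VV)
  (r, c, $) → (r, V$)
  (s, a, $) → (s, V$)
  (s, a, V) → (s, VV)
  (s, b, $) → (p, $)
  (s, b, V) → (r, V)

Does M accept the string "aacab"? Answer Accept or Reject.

No computation consumes all input and empties the stack.

Reject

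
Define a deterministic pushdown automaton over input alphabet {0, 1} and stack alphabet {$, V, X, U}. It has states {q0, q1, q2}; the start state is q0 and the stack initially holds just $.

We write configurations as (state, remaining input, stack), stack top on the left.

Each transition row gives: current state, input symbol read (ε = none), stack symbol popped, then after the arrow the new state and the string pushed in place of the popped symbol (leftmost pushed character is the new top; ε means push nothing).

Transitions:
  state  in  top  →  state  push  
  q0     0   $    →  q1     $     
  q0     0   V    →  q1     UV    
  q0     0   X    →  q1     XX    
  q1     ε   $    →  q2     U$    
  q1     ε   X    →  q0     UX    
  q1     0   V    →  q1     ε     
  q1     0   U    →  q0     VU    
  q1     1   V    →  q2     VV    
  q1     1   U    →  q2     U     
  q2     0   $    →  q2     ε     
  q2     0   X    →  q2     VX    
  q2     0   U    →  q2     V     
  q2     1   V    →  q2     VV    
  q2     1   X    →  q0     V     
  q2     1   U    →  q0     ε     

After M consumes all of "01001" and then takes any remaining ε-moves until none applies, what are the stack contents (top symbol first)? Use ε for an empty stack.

(q0, 01001, $)
  read 0, top $: go to q1, push $ → (q1, 1001, $)
  ε-move, top $: go to q2, push U$ → (q2, 1001, U$)
  read 1, top U: go to q0, push ε → (q0, 001, $)
  read 0, top $: go to q1, push $ → (q1, 01, $)
  ε-move, top $: go to q2, push U$ → (q2, 01, U$)
  read 0, top U: go to q2, push V → (q2, 1, V$)
  read 1, top V: go to q2, push VV → (q2, ε, VV$)
All input consumed in state q2 with stack VV$.

VV$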